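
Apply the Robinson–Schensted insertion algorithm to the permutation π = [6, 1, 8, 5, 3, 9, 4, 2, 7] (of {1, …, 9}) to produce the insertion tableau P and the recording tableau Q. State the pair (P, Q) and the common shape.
P = [1, 2, 4, 7] / [3, 8, 9] / [5] / [6];  Q = [1, 3, 6, 9] / [2, 4, 7] / [5] / [8];  common shape = (4, 3, 1, 1)

Row-insert the values π_1, π_2, … into P one at a time, bumping the leftmost entry strictly greater than the inserted value down to the next row. The recording tableau Q records, in position (i, j), the step at which that cell was added to P.
  Insert 6 (step 1): P = [6];  Q = [1]
  Insert 1 (step 2): P = [1] / [6];  Q = [1] / [2]
  Insert 8 (step 3): P = [1, 8] / [6];  Q = [1, 3] / [2]
  Insert 5 (step 4): P = [1, 5] / [6, 8];  Q = [1, 3] / [2, 4]
  Insert 3 (step 5): P = [1, 3] / [5, 8] / [6];  Q = [1, 3] / [2, 4] / [5]
  Insert 9 (step 6): P = [1, 3, 9] / [5, 8] / [6];  Q = [1, 3, 6] / [2, 4] / [5]
  Insert 4 (step 7): P = [1, 3, 4] / [5, 8, 9] / [6];  Q = [1, 3, 6] / [2, 4, 7] / [5]
  Insert 2 (step 8): P = [1, 2, 4] / [3, 8, 9] / [5] / [6];  Q = [1, 3, 6] / [2, 4, 7] / [5] / [8]
  Insert 7 (step 9): P = [1, 2, 4, 7] / [3, 8, 9] / [5] / [6];  Q = [1, 3, 6, 9] / [2, 4, 7] / [5] / [8]
Final shape: (4, 3, 1, 1).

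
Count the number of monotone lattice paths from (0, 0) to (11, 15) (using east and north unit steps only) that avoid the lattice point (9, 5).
Number of paths = 7594028

Total paths from (0, 0) to (11, 15): C(26, 11) = 7726160. Paths through (9, 5): (paths (0, 0) → (9, 5)) × (paths (9, 5) → (11, 15)) = C(14, 9) · C(12, 2) = 2002 · 66 = 132132. Avoidance count = 7726160 − 132132 = 7594028.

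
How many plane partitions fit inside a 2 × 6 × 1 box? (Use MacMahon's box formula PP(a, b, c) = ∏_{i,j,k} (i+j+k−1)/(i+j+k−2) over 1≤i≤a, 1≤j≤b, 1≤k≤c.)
PP(2, 6, 1) = 28

Evaluate the triple product over i = 1..2, j = 1..6, k = 1..1. The factors are (2/1) · (3/2) · (4/3) · (5/4) · (6/5) · (7/6) · (3/2) · (4/3) · … (12 factors total). The numerators and denominators telescope so the product is an integer; carrying out the multiplication exactly gives PP(2, 6, 1) = 28.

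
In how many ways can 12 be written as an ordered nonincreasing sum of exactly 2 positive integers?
p(12, 2 parts) = 6

Partitions of n into exactly k parts ↔ partitions of n − k into at most k parts (subtract 1 from each part). For n = 12, k = 2, the partitions are: 11+1, 10+2, 9+3, 8+4, 7+5, 6+6. Count = 6.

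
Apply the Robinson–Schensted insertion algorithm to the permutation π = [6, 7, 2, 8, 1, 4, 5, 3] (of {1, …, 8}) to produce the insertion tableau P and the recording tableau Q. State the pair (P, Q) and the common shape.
P = [1, 3, 5] / [2, 4, 8] / [6, 7];  Q = [1, 2, 4] / [3, 6, 7] / [5, 8];  common shape = (3, 3, 2)

Row-insert the values π_1, π_2, … into P one at a time, bumping the leftmost entry strictly greater than the inserted value down to the next row. The recording tableau Q records, in position (i, j), the step at which that cell was added to P.
  Insert 6 (step 1): P = [6];  Q = [1]
  Insert 7 (step 2): P = [6, 7];  Q = [1, 2]
  Insert 2 (step 3): P = [2, 7] / [6];  Q = [1, 2] / [3]
  Insert 8 (step 4): P = [2, 7, 8] / [6];  Q = [1, 2, 4] / [3]
  Insert 1 (step 5): P = [1, 7, 8] / [2] / [6];  Q = [1, 2, 4] / [3] / [5]
  Insert 4 (step 6): P = [1, 4, 8] / [2, 7] / [6];  Q = [1, 2, 4] / [3, 6] / [5]
  Insert 5 (step 7): P = [1, 4, 5] / [2, 7, 8] / [6];  Q = [1, 2, 4] / [3, 6, 7] / [5]
  Insert 3 (step 8): P = [1, 3, 5] / [2, 4, 8] / [6, 7];  Q = [1, 2, 4] / [3, 6, 7] / [5, 8]
Final shape: (3, 3, 2).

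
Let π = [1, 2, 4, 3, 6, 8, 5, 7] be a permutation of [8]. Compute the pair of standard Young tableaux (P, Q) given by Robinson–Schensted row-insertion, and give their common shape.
P = [1, 2, 3, 5, 7] / [4, 6, 8];  Q = [1, 2, 3, 5, 6] / [4, 7, 8];  common shape = (5, 3)

Row-insert the values π_1, π_2, … into P one at a time, bumping the leftmost entry strictly greater than the inserted value down to the next row. The recording tableau Q records, in position (i, j), the step at which that cell was added to P.
  Insert 1 (step 1): P = [1];  Q = [1]
  Insert 2 (step 2): P = [1, 2];  Q = [1, 2]
  Insert 4 (step 3): P = [1, 2, 4];  Q = [1, 2, 3]
  Insert 3 (step 4): P = [1, 2, 3] / [4];  Q = [1, 2, 3] / [4]
  Insert 6 (step 5): P = [1, 2, 3, 6] / [4];  Q = [1, 2, 3, 5] / [4]
  Insert 8 (step 6): P = [1, 2, 3, 6, 8] / [4];  Q = [1, 2, 3, 5, 6] / [4]
  Insert 5 (step 7): P = [1, 2, 3, 5, 8] / [4, 6];  Q = [1, 2, 3, 5, 6] / [4, 7]
  Insert 7 (step 8): P = [1, 2, 3, 5, 7] / [4, 6, 8];  Q = [1, 2, 3, 5, 6] / [4, 7, 8]
Final shape: (5, 3).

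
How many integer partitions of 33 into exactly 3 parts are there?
p(33, 3 parts) = 91

Partitions of n into exactly k parts are in bijection with partitions of n − k into at most k parts (subtract 1 from each part). So p(33, exactly 3) = p(30, parts ≤ 3). Computing via the recurrence p(m, j) = p(m, j−1) + p(m−j, j) gives 91.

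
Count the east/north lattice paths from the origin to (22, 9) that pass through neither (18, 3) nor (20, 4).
Number of paths = 19741419

Inclusion–exclusion. Total paths: C(31, 22) = 20160075. Through P₁: C(21, 18)·C(10, 4) = 279300. Through P₂: C(24, 20)·C(7, 2) = 223146. Since P₁ is strictly southwest of P₂, a monotone path through both must visit P₁ then P₂; paths through both = C(21, 18)·C(3, 2)·C(7, 2) = 83790. Avoid both = 20160075 − 279300 − 223146 + 83790 = 19741419.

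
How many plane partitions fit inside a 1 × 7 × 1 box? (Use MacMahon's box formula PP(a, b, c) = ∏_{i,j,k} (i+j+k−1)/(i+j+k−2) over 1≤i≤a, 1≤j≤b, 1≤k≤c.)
PP(1, 7, 1) = 8

Evaluate the triple product over i = 1..1, j = 1..7, k = 1..1. The factors are (2/1) · (3/2) · (4/3) · (5/4) · (6/5) · (7/6) · (8/7). The numerators and denominators telescope so the product is an integer; carrying out the multiplication exactly gives PP(1, 7, 1) = 8.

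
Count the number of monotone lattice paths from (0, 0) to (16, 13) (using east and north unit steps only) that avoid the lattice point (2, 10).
Number of paths = 67819035

Total paths from (0, 0) to (16, 13): C(29, 16) = 67863915. Paths through (2, 10): (paths (0, 0) → (2, 10)) × (paths (2, 10) → (16, 13)) = C(12, 2) · C(17, 14) = 66 · 680 = 44880. Avoidance count = 67863915 − 44880 = 67819035.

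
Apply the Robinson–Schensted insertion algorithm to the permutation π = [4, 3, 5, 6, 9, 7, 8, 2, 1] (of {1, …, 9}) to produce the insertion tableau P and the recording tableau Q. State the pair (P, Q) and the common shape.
P = [1, 5, 6, 7, 8] / [2, 9] / [3] / [4];  Q = [1, 3, 4, 5, 7] / [2, 6] / [8] / [9];  common shape = (5, 2, 1, 1)

Row-insert the values π_1, π_2, … into P one at a time, bumping the leftmost entry strictly greater than the inserted value down to the next row. The recording tableau Q records, in position (i, j), the step at which that cell was added to P.
  Insert 4 (step 1): P = [4];  Q = [1]
  Insert 3 (step 2): P = [3] / [4];  Q = [1] / [2]
  Insert 5 (step 3): P = [3, 5] / [4];  Q = [1, 3] / [2]
  Insert 6 (step 4): P = [3, 5, 6] / [4];  Q = [1, 3, 4] / [2]
  Insert 9 (step 5): P = [3, 5, 6, 9] / [4];  Q = [1, 3, 4, 5] / [2]
  Insert 7 (step 6): P = [3, 5, 6, 7] / [4, 9];  Q = [1, 3, 4, 5] / [2, 6]
  Insert 8 (step 7): P = [3, 5, 6, 7, 8] / [4, 9];  Q = [1, 3, 4, 5, 7] / [2, 6]
  Insert 2 (step 8): P = [2, 5, 6, 7, 8] / [3, 9] / [4];  Q = [1, 3, 4, 5, 7] / [2, 6] / [8]
  Insert 1 (step 9): P = [1, 5, 6, 7, 8] / [2, 9] / [3] / [4];  Q = [1, 3, 4, 5, 7] / [2, 6] / [8] / [9]
Final shape: (5, 2, 1, 1).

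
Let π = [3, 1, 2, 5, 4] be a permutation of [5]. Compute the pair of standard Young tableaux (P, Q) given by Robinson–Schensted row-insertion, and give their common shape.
P = [1, 2, 4] / [3, 5];  Q = [1, 3, 4] / [2, 5];  common shape = (3, 2)

Row-insert the values π_1, π_2, … into P one at a time, bumping the leftmost entry strictly greater than the inserted value down to the next row. The recording tableau Q records, in position (i, j), the step at which that cell was added to P.
  Insert 3 (step 1): P = [3];  Q = [1]
  Insert 1 (step 2): P = [1] / [3];  Q = [1] / [2]
  Insert 2 (step 3): P = [1, 2] / [3];  Q = [1, 3] / [2]
  Insert 5 (step 4): P = [1, 2, 5] / [3];  Q = [1, 3, 4] / [2]
  Insert 4 (step 5): P = [1, 2, 4] / [3, 5];  Q = [1, 3, 4] / [2, 5]
Final shape: (3, 2).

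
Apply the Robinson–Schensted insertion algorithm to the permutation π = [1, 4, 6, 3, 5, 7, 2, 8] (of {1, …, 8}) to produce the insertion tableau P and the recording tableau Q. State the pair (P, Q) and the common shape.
P = [1, 2, 5, 7, 8] / [3, 6] / [4];  Q = [1, 2, 3, 6, 8] / [4, 5] / [7];  common shape = (5, 2, 1)

Row-insert the values π_1, π_2, … into P one at a time, bumping the leftmost entry strictly greater than the inserted value down to the next row. The recording tableau Q records, in position (i, j), the step at which that cell was added to P.
  Insert 1 (step 1): P = [1];  Q = [1]
  Insert 4 (step 2): P = [1, 4];  Q = [1, 2]
  Insert 6 (step 3): P = [1, 4, 6];  Q = [1, 2, 3]
  Insert 3 (step 4): P = [1, 3, 6] / [4];  Q = [1, 2, 3] / [4]
  Insert 5 (step 5): P = [1, 3, 5] / [4, 6];  Q = [1, 2, 3] / [4, 5]
  Insert 7 (step 6): P = [1, 3, 5, 7] / [4, 6];  Q = [1, 2, 3, 6] / [4, 5]
  Insert 2 (step 7): P = [1, 2, 5, 7] / [3, 6] / [4];  Q = [1, 2, 3, 6] / [4, 5] / [7]
  Insert 8 (step 8): P = [1, 2, 5, 7, 8] / [3, 6] / [4];  Q = [1, 2, 3, 6, 8] / [4, 5] / [7]
Final shape: (5, 2, 1).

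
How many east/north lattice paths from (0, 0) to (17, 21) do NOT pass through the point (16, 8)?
Number of paths = 28770846786

Total paths from (0, 0) to (17, 21): C(38, 17) = 28781143380. Paths through (16, 8): (paths (0, 0) → (16, 8)) × (paths (16, 8) → (17, 21)) = C(24, 16) · C(14, 1) = 735471 · 14 = 10296594. Avoidance count = 28781143380 − 10296594 = 28770846786.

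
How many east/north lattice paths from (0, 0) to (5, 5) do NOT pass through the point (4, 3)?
Number of paths = 147

Total paths from (0, 0) to (5, 5): C(10, 5) = 252. Paths through (4, 3): (paths (0, 0) → (4, 3)) × (paths (4, 3) → (5, 5)) = C(7, 4) · C(3, 1) = 35 · 3 = 105. Avoidance count = 252 − 105 = 147.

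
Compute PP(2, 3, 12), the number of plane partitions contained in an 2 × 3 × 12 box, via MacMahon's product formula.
PP(2, 3, 12) = 63700

Evaluate the triple product over i = 1..2, j = 1..3, k = 1..12. The factors are (2/1) · (3/2) · (4/3) · (5/4) · (6/5) · (7/6) · (8/7) · (9/8) · … (72 factors total). The numerators and denominators telescope so the product is an integer; carrying out the multiplication exactly gives PP(2, 3, 12) = 63700.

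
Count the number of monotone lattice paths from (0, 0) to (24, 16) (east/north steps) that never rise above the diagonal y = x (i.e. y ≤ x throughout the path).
Number of paths = 22626756594

By the reflection principle (André's argument), the number of monotone paths to (24, 16) with n ≤ m that never go above y = x is C(40, 24) − C(40, 25) = 62852101650 − 40225345056 = 22626756594.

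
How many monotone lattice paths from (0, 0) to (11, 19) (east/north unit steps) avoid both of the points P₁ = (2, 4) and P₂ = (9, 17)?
Number of paths = 23244240

Inclusion–exclusion. Total paths: C(30, 11) = 54627300. Through P₁: C(6, 2)·C(24, 9) = 19612560. Through P₂: C(26, 9)·C(4, 2) = 18747300. Since P₁ is strictly southwest of P₂, a monotone path through both must visit P₁ then P₂; paths through both = C(6, 2)·C(20, 7)·C(4, 2) = 6976800. Avoid both = 54627300 − 19612560 − 18747300 + 6976800 = 23244240.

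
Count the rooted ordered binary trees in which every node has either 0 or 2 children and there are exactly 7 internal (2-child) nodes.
C_7 = 429

These full binary trees are counted by the Catalan number C_n = (1/(n + 1)) · C(2n, n). For n = 7: C_7 = (1/8) · C(14, 7) = 3432/8 = 429.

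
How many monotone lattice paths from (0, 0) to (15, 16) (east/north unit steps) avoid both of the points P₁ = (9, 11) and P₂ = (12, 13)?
Number of paths = 152528675

Inclusion–exclusion. Total paths: C(31, 15) = 300540195. Through P₁: C(20, 9)·C(11, 6) = 77597520. Through P₂: C(25, 12)·C(6, 3) = 104006000. Since P₁ is strictly southwest of P₂, a monotone path through both must visit P₁ then P₂; paths through both = C(20, 9)·C(5, 3)·C(6, 3) = 33592000. Avoid both = 300540195 − 77597520 − 104006000 + 33592000 = 152528675.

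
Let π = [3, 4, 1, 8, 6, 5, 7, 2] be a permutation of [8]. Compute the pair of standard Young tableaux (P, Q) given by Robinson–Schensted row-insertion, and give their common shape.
P = [1, 2, 5, 7] / [3, 4] / [6] / [8];  Q = [1, 2, 4, 7] / [3, 5] / [6] / [8];  common shape = (4, 2, 1, 1)

Row-insert the values π_1, π_2, … into P one at a time, bumping the leftmost entry strictly greater than the inserted value down to the next row. The recording tableau Q records, in position (i, j), the step at which that cell was added to P.
  Insert 3 (step 1): P = [3];  Q = [1]
  Insert 4 (step 2): P = [3, 4];  Q = [1, 2]
  Insert 1 (step 3): P = [1, 4] / [3];  Q = [1, 2] / [3]
  Insert 8 (step 4): P = [1, 4, 8] / [3];  Q = [1, 2, 4] / [3]
  Insert 6 (step 5): P = [1, 4, 6] / [3, 8];  Q = [1, 2, 4] / [3, 5]
  Insert 5 (step 6): P = [1, 4, 5] / [3, 6] / [8];  Q = [1, 2, 4] / [3, 5] / [6]
  Insert 7 (step 7): P = [1, 4, 5, 7] / [3, 6] / [8];  Q = [1, 2, 4, 7] / [3, 5] / [6]
  Insert 2 (step 8): P = [1, 2, 5, 7] / [3, 4] / [6] / [8];  Q = [1, 2, 4, 7] / [3, 5] / [6] / [8]
Final shape: (4, 2, 1, 1).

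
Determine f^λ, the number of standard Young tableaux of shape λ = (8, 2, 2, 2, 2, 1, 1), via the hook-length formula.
# SYT of shape (8, 2, 2, 2, 2, 1, 1) = 1432080

Hook-length formula: f^λ = n! / Π hook(c), product over all cells c of the Young diagram. For λ = (8, 2, 2, 2, 2, 1, 1), n = 18 boxes. Hook lengths by row (left-to-right, top-to-bottom): [14, 11, 6, 5, 4, 3, 2, 1]; [7, 4]; [6, 3]; [5, 2]; [4, 1]; [2]; [1]. Product of hooks = 4470681600. So f^λ = 18! / 4470681600 = 6402373705728000 / 4470681600 = 1432080.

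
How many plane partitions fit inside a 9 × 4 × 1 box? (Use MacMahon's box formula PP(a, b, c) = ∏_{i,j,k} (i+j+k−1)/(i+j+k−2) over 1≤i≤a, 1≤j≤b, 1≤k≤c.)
PP(9, 4, 1) = 715

Evaluate the triple product over i = 1..9, j = 1..4, k = 1..1. The factors are (2/1) · (3/2) · (4/3) · (5/4) · (3/2) · (4/3) · (5/4) · (6/5) · … (36 factors total). The numerators and denominators telescope so the product is an integer; carrying out the multiplication exactly gives PP(9, 4, 1) = 715.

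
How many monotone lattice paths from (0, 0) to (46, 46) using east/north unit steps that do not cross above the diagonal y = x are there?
C_46 = 8740328711533173390046320

These NE paths below the diagonal are counted by the Catalan number C_n = (1/(n + 1)) · C(2n, n). For n = 46: C_46 = (1/47) · C(92, 46) = 410795449442059149332177040/47 = 8740328711533173390046320.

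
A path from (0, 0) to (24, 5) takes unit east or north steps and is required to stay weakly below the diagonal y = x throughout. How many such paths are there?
Number of paths = 95004

By the reflection principle (André's argument), the number of monotone paths to (24, 5) with n ≤ m that never go above y = x is C(29, 24) − C(29, 25) = 118755 − 23751 = 95004.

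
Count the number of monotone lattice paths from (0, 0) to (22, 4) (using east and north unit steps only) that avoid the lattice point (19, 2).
Number of paths = 12850

Total paths from (0, 0) to (22, 4): C(26, 22) = 14950. Paths through (19, 2): (paths (0, 0) → (19, 2)) × (paths (19, 2) → (22, 4)) = C(21, 19) · C(5, 3) = 210 · 10 = 2100. Avoidance count = 14950 − 2100 = 12850.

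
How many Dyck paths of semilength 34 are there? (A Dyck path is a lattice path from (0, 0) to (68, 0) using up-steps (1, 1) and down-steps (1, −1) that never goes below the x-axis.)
C_34 = 812944042149730764

These Dyck paths are counted by the Catalan number C_n = (1/(n + 1)) · C(2n, n). For n = 34: C_34 = (1/35) · C(68, 34) = 28453041475240576740/35 = 812944042149730764.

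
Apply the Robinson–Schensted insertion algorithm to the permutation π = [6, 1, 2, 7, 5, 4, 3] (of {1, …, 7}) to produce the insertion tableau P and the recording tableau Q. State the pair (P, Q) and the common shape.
P = [1, 2, 3] / [4, 7] / [5] / [6];  Q = [1, 3, 4] / [2, 5] / [6] / [7];  common shape = (3, 2, 1, 1)

Row-insert the values π_1, π_2, … into P one at a time, bumping the leftmost entry strictly greater than the inserted value down to the next row. The recording tableau Q records, in position (i, j), the step at which that cell was added to P.
  Insert 6 (step 1): P = [6];  Q = [1]
  Insert 1 (step 2): P = [1] / [6];  Q = [1] / [2]
  Insert 2 (step 3): P = [1, 2] / [6];  Q = [1, 3] / [2]
  Insert 7 (step 4): P = [1, 2, 7] / [6];  Q = [1, 3, 4] / [2]
  Insert 5 (step 5): P = [1, 2, 5] / [6, 7];  Q = [1, 3, 4] / [2, 5]
  Insert 4 (step 6): P = [1, 2, 4] / [5, 7] / [6];  Q = [1, 3, 4] / [2, 5] / [6]
  Insert 3 (step 7): P = [1, 2, 3] / [4, 7] / [5] / [6];  Q = [1, 3, 4] / [2, 5] / [6] / [7]
Final shape: (3, 2, 1, 1).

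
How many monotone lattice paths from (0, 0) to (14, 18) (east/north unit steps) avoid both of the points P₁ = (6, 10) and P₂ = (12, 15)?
Number of paths = 231531000

Inclusion–exclusion. Total paths: C(32, 14) = 471435600. Through P₁: C(16, 6)·C(16, 8) = 103062960. Through P₂: C(27, 12)·C(5, 2) = 173838600. Since P₁ is strictly southwest of P₂, a monotone path through both must visit P₁ then P₂; paths through both = C(16, 6)·C(11, 6)·C(5, 2) = 36996960. Avoid both = 471435600 − 103062960 − 173838600 + 36996960 = 231531000.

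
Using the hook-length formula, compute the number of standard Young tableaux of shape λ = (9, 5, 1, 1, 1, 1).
# SYT of shape (9, 5, 1, 1, 1, 1) = 1215500

Hook-length formula: f^λ = n! / Π hook(c), product over all cells c of the Young diagram. For λ = (9, 5, 1, 1, 1, 1), n = 18 boxes. Hook lengths by row (left-to-right, top-to-bottom): [14, 9, 8, 7, 6, 4, 3, 2, 1]; [9, 4, 3, 2, 1]; [4]; [3]; [2]; [1]. Product of hooks = 5267275776. So f^λ = 18! / 5267275776 = 6402373705728000 / 5267275776 = 1215500.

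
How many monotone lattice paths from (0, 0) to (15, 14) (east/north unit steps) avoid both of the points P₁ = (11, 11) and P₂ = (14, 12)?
Number of paths = 32360724

Inclusion–exclusion. Total paths: C(29, 15) = 77558760. Through P₁: C(22, 11)·C(7, 4) = 24690120. Through P₂: C(26, 14)·C(3, 1) = 28973100. Since P₁ is strictly southwest of P₂, a monotone path through both must visit P₁ then P₂; paths through both = C(22, 11)·C(4, 3)·C(3, 1) = 8465184. Avoid both = 77558760 − 24690120 − 28973100 + 8465184 = 32360724.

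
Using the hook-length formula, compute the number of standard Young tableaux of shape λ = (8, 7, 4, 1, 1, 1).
# SYT of shape (8, 7, 4, 1, 1, 1) = 818611200

Hook-length formula: f^λ = n! / Π hook(c), product over all cells c of the Young diagram. For λ = (8, 7, 4, 1, 1, 1), n = 22 boxes. Hook lengths by row (left-to-right, top-to-bottom): [13, 9, 8, 7, 5, 4, 3, 1]; [11, 7, 6, 5, 3, 2, 1]; [7, 3, 2, 1]; [3]; [2]; [1]. Product of hooks = 1373058086400. So f^λ = 22! / 1373058086400 = 1124000727777607680000 / 1373058086400 = 818611200.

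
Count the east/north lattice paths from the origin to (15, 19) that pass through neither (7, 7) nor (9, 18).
Number of paths = 1392704577

Inclusion–exclusion. Total paths: C(34, 15) = 1855967520. Through P₁: C(14, 7)·C(20, 8) = 432329040. Through P₂: C(27, 9)·C(7, 6) = 32807775. Since P₁ is strictly southwest of P₂, a monotone path through both must visit P₁ then P₂; paths through both = C(14, 7)·C(13, 2)·C(7, 6) = 1873872. Avoid both = 1855967520 − 432329040 − 32807775 + 1873872 = 1392704577.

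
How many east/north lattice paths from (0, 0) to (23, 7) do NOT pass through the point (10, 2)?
Number of paths = 1470312

Total paths from (0, 0) to (23, 7): C(30, 23) = 2035800. Paths through (10, 2): (paths (0, 0) → (10, 2)) × (paths (10, 2) → (23, 7)) = C(12, 10) · C(18, 13) = 66 · 8568 = 565488. Avoidance count = 2035800 − 565488 = 1470312.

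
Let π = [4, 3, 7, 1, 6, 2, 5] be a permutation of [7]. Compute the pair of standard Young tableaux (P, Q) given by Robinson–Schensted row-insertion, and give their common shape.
P = [1, 2, 5] / [3, 6] / [4, 7];  Q = [1, 3, 7] / [2, 5] / [4, 6];  common shape = (3, 2, 2)

Row-insert the values π_1, π_2, … into P one at a time, bumping the leftmost entry strictly greater than the inserted value down to the next row. The recording tableau Q records, in position (i, j), the step at which that cell was added to P.
  Insert 4 (step 1): P = [4];  Q = [1]
  Insert 3 (step 2): P = [3] / [4];  Q = [1] / [2]
  Insert 7 (step 3): P = [3, 7] / [4];  Q = [1, 3] / [2]
  Insert 1 (step 4): P = [1, 7] / [3] / [4];  Q = [1, 3] / [2] / [4]
  Insert 6 (step 5): P = [1, 6] / [3, 7] / [4];  Q = [1, 3] / [2, 5] / [4]
  Insert 2 (step 6): P = [1, 2] / [3, 6] / [4, 7];  Q = [1, 3] / [2, 5] / [4, 6]
  Insert 5 (step 7): P = [1, 2, 5] / [3, 6] / [4, 7];  Q = [1, 3, 7] / [2, 5] / [4, 6]
Final shape: (3, 2, 2).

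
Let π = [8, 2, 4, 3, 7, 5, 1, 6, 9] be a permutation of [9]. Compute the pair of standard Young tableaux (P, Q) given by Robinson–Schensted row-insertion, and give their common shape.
P = [1, 3, 5, 6, 9] / [2, 7] / [4] / [8];  Q = [1, 3, 5, 8, 9] / [2, 6] / [4] / [7];  common shape = (5, 2, 1, 1)

Row-insert the values π_1, π_2, … into P one at a time, bumping the leftmost entry strictly greater than the inserted value down to the next row. The recording tableau Q records, in position (i, j), the step at which that cell was added to P.
  Insert 8 (step 1): P = [8];  Q = [1]
  Insert 2 (step 2): P = [2] / [8];  Q = [1] / [2]
  Insert 4 (step 3): P = [2, 4] / [8];  Q = [1, 3] / [2]
  Insert 3 (step 4): P = [2, 3] / [4] / [8];  Q = [1, 3] / [2] / [4]
  Insert 7 (step 5): P = [2, 3, 7] / [4] / [8];  Q = [1, 3, 5] / [2] / [4]
  Insert 5 (step 6): P = [2, 3, 5] / [4, 7] / [8];  Q = [1, 3, 5] / [2, 6] / [4]
  Insert 1 (step 7): P = [1, 3, 5] / [2, 7] / [4] / [8];  Q = [1, 3, 5] / [2, 6] / [4] / [7]
  Insert 6 (step 8): P = [1, 3, 5, 6] / [2, 7] / [4] / [8];  Q = [1, 3, 5, 8] / [2, 6] / [4] / [7]
  Insert 9 (step 9): P = [1, 3, 5, 6, 9] / [2, 7] / [4] / [8];  Q = [1, 3, 5, 8, 9] / [2, 6] / [4] / [7]
Final shape: (5, 2, 1, 1).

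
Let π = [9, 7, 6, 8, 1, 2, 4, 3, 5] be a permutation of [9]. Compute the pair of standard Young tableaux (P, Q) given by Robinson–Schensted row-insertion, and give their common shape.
P = [1, 2, 3, 5] / [4, 8] / [6] / [7] / [9];  Q = [1, 4, 7, 9] / [2, 6] / [3] / [5] / [8];  common shape = (4, 2, 1, 1, 1)

Row-insert the values π_1, π_2, … into P one at a time, bumping the leftmost entry strictly greater than the inserted value down to the next row. The recording tableau Q records, in position (i, j), the step at which that cell was added to P.
  Insert 9 (step 1): P = [9];  Q = [1]
  Insert 7 (step 2): P = [7] / [9];  Q = [1] / [2]
  Insert 6 (step 3): P = [6] / [7] / [9];  Q = [1] / [2] / [3]
  Insert 8 (step 4): P = [6, 8] / [7] / [9];  Q = [1, 4] / [2] / [3]
  Insert 1 (step 5): P = [1, 8] / [6] / [7] / [9];  Q = [1, 4] / [2] / [3] / [5]
  Insert 2 (step 6): P = [1, 2] / [6, 8] / [7] / [9];  Q = [1, 4] / [2, 6] / [3] / [5]
  Insert 4 (step 7): P = [1, 2, 4] / [6, 8] / [7] / [9];  Q = [1, 4, 7] / [2, 6] / [3] / [5]
  Insert 3 (step 8): P = [1, 2, 3] / [4, 8] / [6] / [7] / [9];  Q = [1, 4, 7] / [2, 6] / [3] / [5] / [8]
  Insert 5 (step 9): P = [1, 2, 3, 5] / [4, 8] / [6] / [7] / [9];  Q = [1, 4, 7, 9] / [2, 6] / [3] / [5] / [8]
Final shape: (4, 2, 1, 1, 1).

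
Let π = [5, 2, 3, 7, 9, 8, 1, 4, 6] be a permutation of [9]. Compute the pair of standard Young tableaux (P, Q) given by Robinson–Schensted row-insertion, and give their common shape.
P = [1, 3, 4, 6] / [2, 7, 8] / [5, 9];  Q = [1, 3, 4, 5] / [2, 6, 9] / [7, 8];  common shape = (4, 3, 2)

Row-insert the values π_1, π_2, … into P one at a time, bumping the leftmost entry strictly greater than the inserted value down to the next row. The recording tableau Q records, in position (i, j), the step at which that cell was added to P.
  Insert 5 (step 1): P = [5];  Q = [1]
  Insert 2 (step 2): P = [2] / [5];  Q = [1] / [2]
  Insert 3 (step 3): P = [2, 3] / [5];  Q = [1, 3] / [2]
  Insert 7 (step 4): P = [2, 3, 7] / [5];  Q = [1, 3, 4] / [2]
  Insert 9 (step 5): P = [2, 3, 7, 9] / [5];  Q = [1, 3, 4, 5] / [2]
  Insert 8 (step 6): P = [2, 3, 7, 8] / [5, 9];  Q = [1, 3, 4, 5] / [2, 6]
  Insert 1 (step 7): P = [1, 3, 7, 8] / [2, 9] / [5];  Q = [1, 3, 4, 5] / [2, 6] / [7]
  Insert 4 (step 8): P = [1, 3, 4, 8] / [2, 7] / [5, 9];  Q = [1, 3, 4, 5] / [2, 6] / [7, 8]
  Insert 6 (step 9): P = [1, 3, 4, 6] / [2, 7, 8] / [5, 9];  Q = [1, 3, 4, 5] / [2, 6, 9] / [7, 8]
Final shape: (4, 3, 2).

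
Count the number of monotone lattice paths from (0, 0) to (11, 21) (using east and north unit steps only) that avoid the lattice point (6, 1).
Number of paths = 128652570

Total paths from (0, 0) to (11, 21): C(32, 11) = 129024480. Paths through (6, 1): (paths (0, 0) → (6, 1)) × (paths (6, 1) → (11, 21)) = C(7, 6) · C(25, 5) = 7 · 53130 = 371910. Avoidance count = 129024480 − 371910 = 128652570.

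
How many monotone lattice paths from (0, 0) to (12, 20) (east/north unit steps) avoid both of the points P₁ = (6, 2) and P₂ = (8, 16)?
Number of paths = 170776382

Inclusion–exclusion. Total paths: C(32, 12) = 225792840. Through P₁: C(8, 6)·C(24, 6) = 3768688. Through P₂: C(24, 8)·C(8, 4) = 51482970. Since P₁ is strictly southwest of P₂, a monotone path through both must visit P₁ then P₂; paths through both = C(8, 6)·C(16, 2)·C(8, 4) = 235200. Avoid both = 225792840 − 3768688 − 51482970 + 235200 = 170776382.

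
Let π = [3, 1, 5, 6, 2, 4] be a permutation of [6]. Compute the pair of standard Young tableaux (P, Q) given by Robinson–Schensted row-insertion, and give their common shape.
P = [1, 2, 4] / [3, 5, 6];  Q = [1, 3, 4] / [2, 5, 6];  common shape = (3, 3)

Row-insert the values π_1, π_2, … into P one at a time, bumping the leftmost entry strictly greater than the inserted value down to the next row. The recording tableau Q records, in position (i, j), the step at which that cell was added to P.
  Insert 3 (step 1): P = [3];  Q = [1]
  Insert 1 (step 2): P = [1] / [3];  Q = [1] / [2]
  Insert 5 (step 3): P = [1, 5] / [3];  Q = [1, 3] / [2]
  Insert 6 (step 4): P = [1, 5, 6] / [3];  Q = [1, 3, 4] / [2]
  Insert 2 (step 5): P = [1, 2, 6] / [3, 5];  Q = [1, 3, 4] / [2, 5]
  Insert 4 (step 6): P = [1, 2, 4] / [3, 5, 6];  Q = [1, 3, 4] / [2, 5, 6]
Final shape: (3, 3).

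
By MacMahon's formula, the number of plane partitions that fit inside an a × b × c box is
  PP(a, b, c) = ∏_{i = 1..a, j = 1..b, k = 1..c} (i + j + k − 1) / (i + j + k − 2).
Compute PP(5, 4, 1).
PP(5, 4, 1) = 126

Evaluate the triple product over i = 1..5, j = 1..4, k = 1..1. The factors are (2/1) · (3/2) · (4/3) · (5/4) · (3/2) · (4/3) · (5/4) · (6/5) · … (20 factors total). The numerators and denominators telescope so the product is an integer; carrying out the multiplication exactly gives PP(5, 4, 1) = 126.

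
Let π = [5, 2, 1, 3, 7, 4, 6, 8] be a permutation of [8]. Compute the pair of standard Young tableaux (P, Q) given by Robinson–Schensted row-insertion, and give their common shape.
P = [1, 3, 4, 6, 8] / [2, 7] / [5];  Q = [1, 4, 5, 7, 8] / [2, 6] / [3];  common shape = (5, 2, 1)

Row-insert the values π_1, π_2, … into P one at a time, bumping the leftmost entry strictly greater than the inserted value down to the next row. The recording tableau Q records, in position (i, j), the step at which that cell was added to P.
  Insert 5 (step 1): P = [5];  Q = [1]
  Insert 2 (step 2): P = [2] / [5];  Q = [1] / [2]
  Insert 1 (step 3): P = [1] / [2] / [5];  Q = [1] / [2] / [3]
  Insert 3 (step 4): P = [1, 3] / [2] / [5];  Q = [1, 4] / [2] / [3]
  Insert 7 (step 5): P = [1, 3, 7] / [2] / [5];  Q = [1, 4, 5] / [2] / [3]
  Insert 4 (step 6): P = [1, 3, 4] / [2, 7] / [5];  Q = [1, 4, 5] / [2, 6] / [3]
  Insert 6 (step 7): P = [1, 3, 4, 6] / [2, 7] / [5];  Q = [1, 4, 5, 7] / [2, 6] / [3]
  Insert 8 (step 8): P = [1, 3, 4, 6, 8] / [2, 7] / [5];  Q = [1, 4, 5, 7, 8] / [2, 6] / [3]
Final shape: (5, 2, 1).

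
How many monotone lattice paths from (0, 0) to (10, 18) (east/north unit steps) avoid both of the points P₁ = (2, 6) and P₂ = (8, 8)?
Number of paths = 8798274

Inclusion–exclusion. Total paths: C(28, 10) = 13123110. Through P₁: C(8, 2)·C(20, 8) = 3527160. Through P₂: C(16, 8)·C(12, 2) = 849420. Since P₁ is strictly southwest of P₂, a monotone path through both must visit P₁ then P₂; paths through both = C(8, 2)·C(8, 6)·C(12, 2) = 51744. Avoid both = 13123110 − 3527160 − 849420 + 51744 = 8798274.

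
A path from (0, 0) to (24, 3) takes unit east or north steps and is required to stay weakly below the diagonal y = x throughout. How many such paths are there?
Number of paths = 2574

By the reflection principle (André's argument), the number of monotone paths to (24, 3) with n ≤ m that never go above y = x is C(27, 24) − C(27, 25) = 2925 − 351 = 2574.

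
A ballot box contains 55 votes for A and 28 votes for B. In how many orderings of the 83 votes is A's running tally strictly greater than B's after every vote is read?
Strict-lead orderings = 3315651101798115662352

Total orderings of the 83 votes with 55 for A: C(83, 55) = 10192557090712725925008. By the Bertrand ballot formula (Cycle Lemma / reflection principle), the number of orderings in which A is strictly ahead of B throughout is (p − q)/(p + q) · C(p + q, p) = (55 − 28)/(55 + 28) · 10192557090712725925008 = 3315651101798115662352.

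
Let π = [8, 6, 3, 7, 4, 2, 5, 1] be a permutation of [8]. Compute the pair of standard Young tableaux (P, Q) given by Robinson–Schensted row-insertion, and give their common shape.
P = [1, 4, 5] / [2, 7] / [3] / [6] / [8];  Q = [1, 4, 7] / [2, 5] / [3] / [6] / [8];  common shape = (3, 2, 1, 1, 1)

Row-insert the values π_1, π_2, … into P one at a time, bumping the leftmost entry strictly greater than the inserted value down to the next row. The recording tableau Q records, in position (i, j), the step at which that cell was added to P.
  Insert 8 (step 1): P = [8];  Q = [1]
  Insert 6 (step 2): P = [6] / [8];  Q = [1] / [2]
  Insert 3 (step 3): P = [3] / [6] / [8];  Q = [1] / [2] / [3]
  Insert 7 (step 4): P = [3, 7] / [6] / [8];  Q = [1, 4] / [2] / [3]
  Insert 4 (step 5): P = [3, 4] / [6, 7] / [8];  Q = [1, 4] / [2, 5] / [3]
  Insert 2 (step 6): P = [2, 4] / [3, 7] / [6] / [8];  Q = [1, 4] / [2, 5] / [3] / [6]
  Insert 5 (step 7): P = [2, 4, 5] / [3, 7] / [6] / [8];  Q = [1, 4, 7] / [2, 5] / [3] / [6]
  Insert 1 (step 8): P = [1, 4, 5] / [2, 7] / [3] / [6] / [8];  Q = [1, 4, 7] / [2, 5] / [3] / [6] / [8]
Final shape: (3, 2, 1, 1, 1).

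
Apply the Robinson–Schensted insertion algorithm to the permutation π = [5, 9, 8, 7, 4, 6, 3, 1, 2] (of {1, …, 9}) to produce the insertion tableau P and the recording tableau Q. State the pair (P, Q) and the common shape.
P = [1, 2] / [3, 6] / [4, 7] / [5] / [8] / [9];  Q = [1, 2] / [3, 6] / [4, 9] / [5] / [7] / [8];  common shape = (2, 2, 2, 1, 1, 1)

Row-insert the values π_1, π_2, … into P one at a time, bumping the leftmost entry strictly greater than the inserted value down to the next row. The recording tableau Q records, in position (i, j), the step at which that cell was added to P.
  Insert 5 (step 1): P = [5];  Q = [1]
  Insert 9 (step 2): P = [5, 9];  Q = [1, 2]
  Insert 8 (step 3): P = [5, 8] / [9];  Q = [1, 2] / [3]
  Insert 7 (step 4): P = [5, 7] / [8] / [9];  Q = [1, 2] / [3] / [4]
  Insert 4 (step 5): P = [4, 7] / [5] / [8] / [9];  Q = [1, 2] / [3] / [4] / [5]
  Insert 6 (step 6): P = [4, 6] / [5, 7] / [8] / [9];  Q = [1, 2] / [3, 6] / [4] / [5]
  Insert 3 (step 7): P = [3, 6] / [4, 7] / [5] / [8] / [9];  Q = [1, 2] / [3, 6] / [4] / [5] / [7]
  Insert 1 (step 8): P = [1, 6] / [3, 7] / [4] / [5] / [8] / [9];  Q = [1, 2] / [3, 6] / [4] / [5] / [7] / [8]
  Insert 2 (step 9): P = [1, 2] / [3, 6] / [4, 7] / [5] / [8] / [9];  Q = [1, 2] / [3, 6] / [4, 9] / [5] / [7] / [8]
Final shape: (2, 2, 2, 1, 1, 1).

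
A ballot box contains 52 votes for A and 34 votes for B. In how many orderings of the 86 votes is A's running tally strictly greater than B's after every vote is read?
Strict-lead orderings = 212942528596362713273370

Total orderings of the 86 votes with 52 for A: C(86, 52) = 1017392081071510741194990. By the Bertrand ballot formula (Cycle Lemma / reflection principle), the number of orderings in which A is strictly ahead of B throughout is (p − q)/(p + q) · C(p + q, p) = (52 − 34)/(52 + 34) · 1017392081071510741194990 = 212942528596362713273370.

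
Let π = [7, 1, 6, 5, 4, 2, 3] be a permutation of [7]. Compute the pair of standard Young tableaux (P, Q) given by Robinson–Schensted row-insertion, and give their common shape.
P = [1, 2, 3] / [4] / [5] / [6] / [7];  Q = [1, 3, 7] / [2] / [4] / [5] / [6];  common shape = (3, 1, 1, 1, 1)

Row-insert the values π_1, π_2, … into P one at a time, bumping the leftmost entry strictly greater than the inserted value down to the next row. The recording tableau Q records, in position (i, j), the step at which that cell was added to P.
  Insert 7 (step 1): P = [7];  Q = [1]
  Insert 1 (step 2): P = [1] / [7];  Q = [1] / [2]
  Insert 6 (step 3): P = [1, 6] / [7];  Q = [1, 3] / [2]
  Insert 5 (step 4): P = [1, 5] / [6] / [7];  Q = [1, 3] / [2] / [4]
  Insert 4 (step 5): P = [1, 4] / [5] / [6] / [7];  Q = [1, 3] / [2] / [4] / [5]
  Insert 2 (step 6): P = [1, 2] / [4] / [5] / [6] / [7];  Q = [1, 3] / [2] / [4] / [5] / [6]
  Insert 3 (step 7): P = [1, 2, 3] / [4] / [5] / [6] / [7];  Q = [1, 3, 7] / [2] / [4] / [5] / [6]
Final shape: (3, 1, 1, 1, 1).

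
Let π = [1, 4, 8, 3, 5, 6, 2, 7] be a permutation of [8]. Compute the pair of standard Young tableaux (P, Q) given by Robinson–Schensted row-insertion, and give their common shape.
P = [1, 2, 5, 6, 7] / [3, 8] / [4];  Q = [1, 2, 3, 6, 8] / [4, 5] / [7];  common shape = (5, 2, 1)

Row-insert the values π_1, π_2, … into P one at a time, bumping the leftmost entry strictly greater than the inserted value down to the next row. The recording tableau Q records, in position (i, j), the step at which that cell was added to P.
  Insert 1 (step 1): P = [1];  Q = [1]
  Insert 4 (step 2): P = [1, 4];  Q = [1, 2]
  Insert 8 (step 3): P = [1, 4, 8];  Q = [1, 2, 3]
  Insert 3 (step 4): P = [1, 3, 8] / [4];  Q = [1, 2, 3] / [4]
  Insert 5 (step 5): P = [1, 3, 5] / [4, 8];  Q = [1, 2, 3] / [4, 5]
  Insert 6 (step 6): P = [1, 3, 5, 6] / [4, 8];  Q = [1, 2, 3, 6] / [4, 5]
  Insert 2 (step 7): P = [1, 2, 5, 6] / [3, 8] / [4];  Q = [1, 2, 3, 6] / [4, 5] / [7]
  Insert 7 (step 8): P = [1, 2, 5, 6, 7] / [3, 8] / [4];  Q = [1, 2, 3, 6, 8] / [4, 5] / [7]
Final shape: (5, 2, 1).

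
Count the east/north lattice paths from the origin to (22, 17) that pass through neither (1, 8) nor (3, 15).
Number of paths = 50892250140

Inclusion–exclusion. Total paths: C(39, 22) = 51021117810. Through P₁: C(9, 1)·C(30, 21) = 128764350. Through P₂: C(18, 3)·C(21, 19) = 171360. Since P₁ is strictly southwest of P₂, a monotone path through both must visit P₁ then P₂; paths through both = C(9, 1)·C(9, 2)·C(21, 19) = 68040. Avoid both = 51021117810 − 128764350 − 171360 + 68040 = 50892250140.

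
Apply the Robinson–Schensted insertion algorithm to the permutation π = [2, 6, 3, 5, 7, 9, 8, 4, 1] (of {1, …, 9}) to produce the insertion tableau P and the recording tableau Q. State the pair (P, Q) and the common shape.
P = [1, 3, 4, 7, 8] / [2, 9] / [5] / [6];  Q = [1, 2, 4, 5, 6] / [3, 7] / [8] / [9];  common shape = (5, 2, 1, 1)

Row-insert the values π_1, π_2, … into P one at a time, bumping the leftmost entry strictly greater than the inserted value down to the next row. The recording tableau Q records, in position (i, j), the step at which that cell was added to P.
  Insert 2 (step 1): P = [2];  Q = [1]
  Insert 6 (step 2): P = [2, 6];  Q = [1, 2]
  Insert 3 (step 3): P = [2, 3] / [6];  Q = [1, 2] / [3]
  Insert 5 (step 4): P = [2, 3, 5] / [6];  Q = [1, 2, 4] / [3]
  Insert 7 (step 5): P = [2, 3, 5, 7] / [6];  Q = [1, 2, 4, 5] / [3]
  Insert 9 (step 6): P = [2, 3, 5, 7, 9] / [6];  Q = [1, 2, 4, 5, 6] / [3]
  Insert 8 (step 7): P = [2, 3, 5, 7, 8] / [6, 9];  Q = [1, 2, 4, 5, 6] / [3, 7]
  Insert 4 (step 8): P = [2, 3, 4, 7, 8] / [5, 9] / [6];  Q = [1, 2, 4, 5, 6] / [3, 7] / [8]
  Insert 1 (step 9): P = [1, 3, 4, 7, 8] / [2, 9] / [5] / [6];  Q = [1, 2, 4, 5, 6] / [3, 7] / [8] / [9]
Final shape: (5, 2, 1, 1).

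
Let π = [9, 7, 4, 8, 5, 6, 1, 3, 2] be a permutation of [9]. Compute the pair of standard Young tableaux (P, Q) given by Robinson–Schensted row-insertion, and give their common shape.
P = [1, 2, 6] / [3, 5] / [4, 8] / [7] / [9];  Q = [1, 4, 6] / [2, 5] / [3, 8] / [7] / [9];  common shape = (3, 2, 2, 1, 1)

Row-insert the values π_1, π_2, … into P one at a time, bumping the leftmost entry strictly greater than the inserted value down to the next row. The recording tableau Q records, in position (i, j), the step at which that cell was added to P.
  Insert 9 (step 1): P = [9];  Q = [1]
  Insert 7 (step 2): P = [7] / [9];  Q = [1] / [2]
  Insert 4 (step 3): P = [4] / [7] / [9];  Q = [1] / [2] / [3]
  Insert 8 (step 4): P = [4, 8] / [7] / [9];  Q = [1, 4] / [2] / [3]
  Insert 5 (step 5): P = [4, 5] / [7, 8] / [9];  Q = [1, 4] / [2, 5] / [3]
  Insert 6 (step 6): P = [4, 5, 6] / [7, 8] / [9];  Q = [1, 4, 6] / [2, 5] / [3]
  Insert 1 (step 7): P = [1, 5, 6] / [4, 8] / [7] / [9];  Q = [1, 4, 6] / [2, 5] / [3] / [7]
  Insert 3 (step 8): P = [1, 3, 6] / [4, 5] / [7, 8] / [9];  Q = [1, 4, 6] / [2, 5] / [3, 8] / [7]
  Insert 2 (step 9): P = [1, 2, 6] / [3, 5] / [4, 8] / [7] / [9];  Q = [1, 4, 6] / [2, 5] / [3, 8] / [7] / [9]
Final shape: (3, 2, 2, 1, 1).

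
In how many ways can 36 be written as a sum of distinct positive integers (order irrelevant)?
q(36) = 668

A partition into distinct parts is a strictly decreasing sequence summing to n. The recurrence d(n, m) = d(n, m−1) + d(n−m, m−1) (use part m at most once) with q(n) = d(n, n) gives q(36) = 668. (Euler's theorem: # distinct-part partitions = # odd-part partitions.)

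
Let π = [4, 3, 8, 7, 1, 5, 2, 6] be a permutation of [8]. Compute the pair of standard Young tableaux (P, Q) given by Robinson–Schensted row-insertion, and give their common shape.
P = [1, 2, 6] / [3, 5] / [4, 7] / [8];  Q = [1, 3, 8] / [2, 4] / [5, 6] / [7];  common shape = (3, 2, 2, 1)

Row-insert the values π_1, π_2, … into P one at a time, bumping the leftmost entry strictly greater than the inserted value down to the next row. The recording tableau Q records, in position (i, j), the step at which that cell was added to P.
  Insert 4 (step 1): P = [4];  Q = [1]
  Insert 3 (step 2): P = [3] / [4];  Q = [1] / [2]
  Insert 8 (step 3): P = [3, 8] / [4];  Q = [1, 3] / [2]
  Insert 7 (step 4): P = [3, 7] / [4, 8];  Q = [1, 3] / [2, 4]
  Insert 1 (step 5): P = [1, 7] / [3, 8] / [4];  Q = [1, 3] / [2, 4] / [5]
  Insert 5 (step 6): P = [1, 5] / [3, 7] / [4, 8];  Q = [1, 3] / [2, 4] / [5, 6]
  Insert 2 (step 7): P = [1, 2] / [3, 5] / [4, 7] / [8];  Q = [1, 3] / [2, 4] / [5, 6] / [7]
  Insert 6 (step 8): P = [1, 2, 6] / [3, 5] / [4, 7] / [8];  Q = [1, 3, 8] / [2, 4] / [5, 6] / [7]
Final shape: (3, 2, 2, 1).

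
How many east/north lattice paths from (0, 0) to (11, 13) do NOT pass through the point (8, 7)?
Number of paths = 1955604

Total paths from (0, 0) to (11, 13): C(24, 11) = 2496144. Paths through (8, 7): (paths (0, 0) → (8, 7)) × (paths (8, 7) → (11, 13)) = C(15, 8) · C(9, 3) = 6435 · 84 = 540540. Avoidance count = 2496144 − 540540 = 1955604.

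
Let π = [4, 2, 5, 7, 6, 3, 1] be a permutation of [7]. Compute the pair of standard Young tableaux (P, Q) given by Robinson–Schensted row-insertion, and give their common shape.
P = [1, 3, 6] / [2, 5] / [4] / [7];  Q = [1, 3, 4] / [2, 5] / [6] / [7];  common shape = (3, 2, 1, 1)

Row-insert the values π_1, π_2, … into P one at a time, bumping the leftmost entry strictly greater than the inserted value down to the next row. The recording tableau Q records, in position (i, j), the step at which that cell was added to P.
  Insert 4 (step 1): P = [4];  Q = [1]
  Insert 2 (step 2): P = [2] / [4];  Q = [1] / [2]
  Insert 5 (step 3): P = [2, 5] / [4];  Q = [1, 3] / [2]
  Insert 7 (step 4): P = [2, 5, 7] / [4];  Q = [1, 3, 4] / [2]
  Insert 6 (step 5): P = [2, 5, 6] / [4, 7];  Q = [1, 3, 4] / [2, 5]
  Insert 3 (step 6): P = [2, 3, 6] / [4, 5] / [7];  Q = [1, 3, 4] / [2, 5] / [6]
  Insert 1 (step 7): P = [1, 3, 6] / [2, 5] / [4] / [7];  Q = [1, 3, 4] / [2, 5] / [6] / [7]
Final shape: (3, 2, 1, 1).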